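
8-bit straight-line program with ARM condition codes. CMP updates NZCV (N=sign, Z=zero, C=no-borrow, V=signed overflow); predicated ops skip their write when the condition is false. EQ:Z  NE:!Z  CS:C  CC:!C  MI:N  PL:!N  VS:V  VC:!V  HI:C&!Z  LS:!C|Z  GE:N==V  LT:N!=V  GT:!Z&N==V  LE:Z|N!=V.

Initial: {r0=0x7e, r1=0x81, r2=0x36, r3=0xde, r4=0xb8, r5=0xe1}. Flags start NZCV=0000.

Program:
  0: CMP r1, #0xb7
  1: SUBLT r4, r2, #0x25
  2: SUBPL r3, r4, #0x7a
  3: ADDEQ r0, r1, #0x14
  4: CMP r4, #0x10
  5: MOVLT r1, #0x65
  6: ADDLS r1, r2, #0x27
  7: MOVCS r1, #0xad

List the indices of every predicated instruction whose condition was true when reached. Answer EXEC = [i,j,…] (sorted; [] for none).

EXEC = [1,7]

0: ✓ CMP  NZCV=1000
1: ✓ SUBLT  r4←0x11
2: · SUBPL
3: · ADDEQ
4: ✓ CMP  NZCV=0010
5: · MOVLT
6: · ADDLS
7: ✓ MOVCS  r1←0xad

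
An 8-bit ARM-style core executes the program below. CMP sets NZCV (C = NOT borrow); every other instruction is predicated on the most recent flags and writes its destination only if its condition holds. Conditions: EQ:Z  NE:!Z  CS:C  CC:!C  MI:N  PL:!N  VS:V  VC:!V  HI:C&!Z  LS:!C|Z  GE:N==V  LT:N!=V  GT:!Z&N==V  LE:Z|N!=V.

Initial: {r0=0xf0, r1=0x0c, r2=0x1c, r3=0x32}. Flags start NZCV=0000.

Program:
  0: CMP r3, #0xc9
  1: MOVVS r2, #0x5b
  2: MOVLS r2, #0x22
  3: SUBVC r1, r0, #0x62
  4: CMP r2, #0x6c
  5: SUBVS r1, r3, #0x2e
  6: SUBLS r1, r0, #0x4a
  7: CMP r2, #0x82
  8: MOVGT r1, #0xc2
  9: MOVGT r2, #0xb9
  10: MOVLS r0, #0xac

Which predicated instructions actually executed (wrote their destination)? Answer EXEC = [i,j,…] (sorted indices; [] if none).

EXEC = [2,3,6,8,9,10]

[0] flags=0000 → (cmp)
[1] flags=0000 VS?F → skip
[2] flags=0000 LS?T → r2=0x22
[3] flags=0000 VC?T → r1=0x8e
[4] flags=1000 → (cmp)
[5] flags=1000 VS?F → skip
[6] flags=1000 LS?T → r1=0xa6
[7] flags=1001 → (cmp)
[8] flags=1001 GT?T → r1=0xc2
[9] flags=1001 GT?T → r2=0xb9
[10] flags=1001 LS?T → r0=0xac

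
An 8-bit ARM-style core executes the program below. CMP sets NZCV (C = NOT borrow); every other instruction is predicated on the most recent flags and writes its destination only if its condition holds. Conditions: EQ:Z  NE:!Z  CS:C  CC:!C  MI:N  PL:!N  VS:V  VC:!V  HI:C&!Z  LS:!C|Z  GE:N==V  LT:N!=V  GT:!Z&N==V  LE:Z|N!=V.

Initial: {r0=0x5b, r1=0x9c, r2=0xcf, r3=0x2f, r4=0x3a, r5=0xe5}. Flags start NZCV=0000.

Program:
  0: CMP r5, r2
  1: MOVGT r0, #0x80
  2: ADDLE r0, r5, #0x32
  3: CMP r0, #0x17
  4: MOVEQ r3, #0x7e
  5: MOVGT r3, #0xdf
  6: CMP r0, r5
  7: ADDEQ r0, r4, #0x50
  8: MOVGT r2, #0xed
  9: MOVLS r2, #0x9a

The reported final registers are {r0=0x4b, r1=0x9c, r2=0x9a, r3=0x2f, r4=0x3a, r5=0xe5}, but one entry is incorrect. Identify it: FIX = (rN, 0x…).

FIX = (r0, 0x80)

[0] flags=0010 → (cmp)
[1] flags=0010 GT?T → r0=0x80
[2] flags=0010 LE?F → skip
[3] flags=0011 → (cmp)
[4] flags=0011 EQ?F → skip
[5] flags=0011 GT?F → skip
[6] flags=1000 → (cmp)
[7] flags=1000 EQ?F → skip
[8] flags=1000 GT?F → skip
[9] flags=1000 LS?T → r2=0x9a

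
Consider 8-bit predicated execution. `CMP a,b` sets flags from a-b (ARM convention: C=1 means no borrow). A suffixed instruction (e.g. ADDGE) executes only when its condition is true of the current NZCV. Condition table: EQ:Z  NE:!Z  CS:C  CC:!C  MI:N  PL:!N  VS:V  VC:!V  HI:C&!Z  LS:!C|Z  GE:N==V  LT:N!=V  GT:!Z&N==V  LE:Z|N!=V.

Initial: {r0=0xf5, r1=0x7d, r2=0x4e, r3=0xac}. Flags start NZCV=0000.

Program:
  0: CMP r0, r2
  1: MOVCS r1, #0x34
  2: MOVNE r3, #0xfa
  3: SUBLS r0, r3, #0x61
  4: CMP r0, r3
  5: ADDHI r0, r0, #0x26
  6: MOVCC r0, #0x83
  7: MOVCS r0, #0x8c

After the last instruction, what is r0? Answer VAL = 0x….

VAL = 0x83

[0] flags=1010 → (cmp)
[1] flags=1010 CS?T → r1=0x34
[2] flags=1010 NE?T → r3=0xfa
[3] flags=1010 LS?F → skip
[4] flags=1000 → (cmp)
[5] flags=1000 HI?F → skip
[6] flags=1000 CC?T → r0=0x83
[7] flags=1000 CS?F → skip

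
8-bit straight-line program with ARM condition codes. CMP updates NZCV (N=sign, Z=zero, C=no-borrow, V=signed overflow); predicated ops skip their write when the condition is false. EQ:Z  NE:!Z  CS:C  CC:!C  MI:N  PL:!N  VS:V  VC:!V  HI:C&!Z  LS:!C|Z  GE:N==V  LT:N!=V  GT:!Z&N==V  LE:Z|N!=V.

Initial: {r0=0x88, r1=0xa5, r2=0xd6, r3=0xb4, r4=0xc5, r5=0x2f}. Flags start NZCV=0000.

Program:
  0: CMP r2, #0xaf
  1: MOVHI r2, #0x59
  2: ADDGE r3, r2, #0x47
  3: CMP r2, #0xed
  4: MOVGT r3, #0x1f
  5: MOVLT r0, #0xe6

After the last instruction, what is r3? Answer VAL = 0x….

VAL = 0x1f

0: ✓ CMP  NZCV=0010
1: ✓ MOVHI  r2←0x59
2: ✓ ADDGE  r3←0xa0
3: ✓ CMP  NZCV=0000
4: ✓ MOVGT  r3←0x1f
5: · MOVLT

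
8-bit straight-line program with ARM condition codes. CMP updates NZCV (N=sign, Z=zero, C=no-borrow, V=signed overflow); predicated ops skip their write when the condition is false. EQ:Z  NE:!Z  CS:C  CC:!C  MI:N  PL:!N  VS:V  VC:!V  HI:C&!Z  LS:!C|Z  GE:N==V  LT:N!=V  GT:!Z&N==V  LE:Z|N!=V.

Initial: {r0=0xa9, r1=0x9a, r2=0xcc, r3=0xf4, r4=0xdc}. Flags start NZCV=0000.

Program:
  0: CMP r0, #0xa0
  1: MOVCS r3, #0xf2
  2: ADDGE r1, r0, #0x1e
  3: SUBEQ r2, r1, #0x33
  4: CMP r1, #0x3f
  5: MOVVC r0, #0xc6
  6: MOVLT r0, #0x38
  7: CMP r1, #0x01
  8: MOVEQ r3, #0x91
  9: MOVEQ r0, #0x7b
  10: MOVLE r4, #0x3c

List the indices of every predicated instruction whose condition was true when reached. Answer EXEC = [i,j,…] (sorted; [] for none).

EXEC = [1,2,5,6,10]

[0] flags=0010 → (cmp)
[1] flags=0010 CS?T → r3=0xf2
[2] flags=0010 GE?T → r1=0xc7
[3] flags=0010 EQ?F → skip
[4] flags=1010 → (cmp)
[5] flags=1010 VC?T → r0=0xc6
[6] flags=1010 LT?T → r0=0x38
[7] flags=1010 → (cmp)
[8] flags=1010 EQ?F → skip
[9] flags=1010 EQ?F → skip
[10] flags=1010 LE?T → r4=0x3c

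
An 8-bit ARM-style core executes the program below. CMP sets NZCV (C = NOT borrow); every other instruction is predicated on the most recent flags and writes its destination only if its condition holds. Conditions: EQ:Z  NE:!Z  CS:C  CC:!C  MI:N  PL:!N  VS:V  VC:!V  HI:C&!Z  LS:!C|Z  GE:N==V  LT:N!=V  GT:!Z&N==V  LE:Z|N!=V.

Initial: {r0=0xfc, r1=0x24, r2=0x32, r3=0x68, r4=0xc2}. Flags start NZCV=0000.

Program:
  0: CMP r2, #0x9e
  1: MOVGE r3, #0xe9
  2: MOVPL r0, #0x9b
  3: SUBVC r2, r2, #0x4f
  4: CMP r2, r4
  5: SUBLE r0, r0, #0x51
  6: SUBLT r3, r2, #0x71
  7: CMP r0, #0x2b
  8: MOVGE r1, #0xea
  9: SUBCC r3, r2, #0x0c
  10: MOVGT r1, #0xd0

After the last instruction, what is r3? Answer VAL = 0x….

[0] flags=1001 → (cmp)
[1] flags=1001 GE?T → r3=0xe9
[2] flags=1001 PL?F → skip
[3] flags=1001 VC?F → skip
[4] flags=0000 → (cmp)
[5] flags=0000 LE?F → skip
[6] flags=0000 LT?F → skip
[7] flags=1010 → (cmp)
[8] flags=1010 GE?F → skip
[9] flags=1010 CC?F → skip
[10] flags=1010 GT?F → skip

VAL = 0xe9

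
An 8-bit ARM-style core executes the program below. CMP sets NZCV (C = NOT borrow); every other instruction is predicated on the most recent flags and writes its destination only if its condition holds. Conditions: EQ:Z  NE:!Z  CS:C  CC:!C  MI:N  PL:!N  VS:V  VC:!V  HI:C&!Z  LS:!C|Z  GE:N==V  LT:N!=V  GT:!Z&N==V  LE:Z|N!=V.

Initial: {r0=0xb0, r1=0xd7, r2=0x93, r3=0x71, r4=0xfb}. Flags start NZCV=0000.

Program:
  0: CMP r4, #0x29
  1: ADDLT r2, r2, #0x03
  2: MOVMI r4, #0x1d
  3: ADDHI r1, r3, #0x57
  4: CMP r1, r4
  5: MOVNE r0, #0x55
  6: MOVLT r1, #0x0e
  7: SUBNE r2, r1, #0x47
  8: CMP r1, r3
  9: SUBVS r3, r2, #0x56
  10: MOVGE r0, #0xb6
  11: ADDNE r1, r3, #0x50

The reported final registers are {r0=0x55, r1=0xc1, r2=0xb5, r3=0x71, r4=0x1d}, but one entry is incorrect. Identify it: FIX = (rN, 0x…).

0: ✓ CMP  NZCV=1010
1: ✓ ADDLT  r2←0x96
2: ✓ MOVMI  r4←0x1d
3: ✓ ADDHI  r1←0xc8
4: ✓ CMP  NZCV=1010
5: ✓ MOVNE  r0←0x55
6: ✓ MOVLT  r1←0x0e
7: ✓ SUBNE  r2←0xc7
8: ✓ CMP  NZCV=1000
9: · SUBVS
10: · MOVGE
11: ✓ ADDNE  r1←0xc1

FIX = (r2, 0xc7)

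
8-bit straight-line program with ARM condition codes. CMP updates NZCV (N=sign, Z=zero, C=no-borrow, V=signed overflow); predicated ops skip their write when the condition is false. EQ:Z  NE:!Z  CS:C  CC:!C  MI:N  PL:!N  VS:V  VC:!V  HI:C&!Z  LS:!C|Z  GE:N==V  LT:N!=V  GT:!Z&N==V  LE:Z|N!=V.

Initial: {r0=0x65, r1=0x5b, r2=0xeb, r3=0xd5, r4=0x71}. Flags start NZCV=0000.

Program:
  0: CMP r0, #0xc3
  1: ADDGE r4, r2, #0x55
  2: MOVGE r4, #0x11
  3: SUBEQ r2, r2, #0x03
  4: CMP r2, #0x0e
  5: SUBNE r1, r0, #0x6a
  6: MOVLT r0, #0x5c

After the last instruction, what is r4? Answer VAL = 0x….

[0] flags=1001 → (cmp)
[1] flags=1001 GE?T → r4=0x40
[2] flags=1001 GE?T → r4=0x11
[3] flags=1001 EQ?F → skip
[4] flags=1010 → (cmp)
[5] flags=1010 NE?T → r1=0xfb
[6] flags=1010 LT?T → r0=0x5c

VAL = 0x11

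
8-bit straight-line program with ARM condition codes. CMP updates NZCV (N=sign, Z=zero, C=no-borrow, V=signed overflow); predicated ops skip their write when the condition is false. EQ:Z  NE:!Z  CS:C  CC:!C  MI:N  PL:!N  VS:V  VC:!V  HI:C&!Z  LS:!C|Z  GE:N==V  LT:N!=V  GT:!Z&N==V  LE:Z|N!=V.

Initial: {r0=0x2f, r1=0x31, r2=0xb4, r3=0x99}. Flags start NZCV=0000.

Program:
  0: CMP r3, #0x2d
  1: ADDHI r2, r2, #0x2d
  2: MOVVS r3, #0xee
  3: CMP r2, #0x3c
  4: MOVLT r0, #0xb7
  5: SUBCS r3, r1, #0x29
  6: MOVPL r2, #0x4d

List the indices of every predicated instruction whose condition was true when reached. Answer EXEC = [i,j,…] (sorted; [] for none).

EXEC = [1,2,4,5]

0: ✓ CMP  NZCV=0011
1: ✓ ADDHI  r2←0xe1
2: ✓ MOVVS  r3←0xee
3: ✓ CMP  NZCV=1010
4: ✓ MOVLT  r0←0xb7
5: ✓ SUBCS  r3←0x08
6: · MOVPL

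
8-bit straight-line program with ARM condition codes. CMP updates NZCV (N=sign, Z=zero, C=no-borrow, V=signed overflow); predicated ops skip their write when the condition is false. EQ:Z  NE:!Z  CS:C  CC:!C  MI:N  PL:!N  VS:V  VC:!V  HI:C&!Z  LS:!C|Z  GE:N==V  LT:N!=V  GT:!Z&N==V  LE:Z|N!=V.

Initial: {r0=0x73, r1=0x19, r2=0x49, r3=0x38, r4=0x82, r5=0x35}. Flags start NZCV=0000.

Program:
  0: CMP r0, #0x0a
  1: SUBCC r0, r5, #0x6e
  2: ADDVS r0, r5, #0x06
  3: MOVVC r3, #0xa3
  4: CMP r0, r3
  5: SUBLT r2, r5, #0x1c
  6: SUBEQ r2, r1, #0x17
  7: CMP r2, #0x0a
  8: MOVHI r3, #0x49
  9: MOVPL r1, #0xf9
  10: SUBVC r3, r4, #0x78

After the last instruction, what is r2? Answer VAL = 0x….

0: ✓ CMP  NZCV=0010
1: · SUBCC
2: · ADDVS
3: ✓ MOVVC  r3←0xa3
4: ✓ CMP  NZCV=1001
5: · SUBLT
6: · SUBEQ
7: ✓ CMP  NZCV=0010
8: ✓ MOVHI  r3←0x49
9: ✓ MOVPL  r1←0xf9
10: ✓ SUBVC  r3←0x0a

VAL = 0x49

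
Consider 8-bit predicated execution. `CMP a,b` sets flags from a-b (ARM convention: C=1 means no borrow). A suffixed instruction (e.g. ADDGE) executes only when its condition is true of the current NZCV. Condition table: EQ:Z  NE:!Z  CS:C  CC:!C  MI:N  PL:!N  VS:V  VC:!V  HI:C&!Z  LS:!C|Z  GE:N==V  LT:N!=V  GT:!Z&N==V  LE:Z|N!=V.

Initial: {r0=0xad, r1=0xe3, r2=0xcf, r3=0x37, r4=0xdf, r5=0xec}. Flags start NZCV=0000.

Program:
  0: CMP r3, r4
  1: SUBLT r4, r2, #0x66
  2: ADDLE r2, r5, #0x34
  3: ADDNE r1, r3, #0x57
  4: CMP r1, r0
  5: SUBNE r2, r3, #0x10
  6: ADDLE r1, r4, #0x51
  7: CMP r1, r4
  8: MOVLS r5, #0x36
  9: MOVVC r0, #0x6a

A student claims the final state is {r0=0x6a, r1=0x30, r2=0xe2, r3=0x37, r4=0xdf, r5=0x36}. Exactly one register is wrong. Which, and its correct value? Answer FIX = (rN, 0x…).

FIX = (r2, 0x27)

[0] flags=0000 → (cmp)
[1] flags=0000 LT?F → skip
[2] flags=0000 LE?F → skip
[3] flags=0000 NE?T → r1=0x8e
[4] flags=1000 → (cmp)
[5] flags=1000 NE?T → r2=0x27
[6] flags=1000 LE?T → r1=0x30
[7] flags=0000 → (cmp)
[8] flags=0000 LS?T → r5=0x36
[9] flags=0000 VC?T → r0=0x6a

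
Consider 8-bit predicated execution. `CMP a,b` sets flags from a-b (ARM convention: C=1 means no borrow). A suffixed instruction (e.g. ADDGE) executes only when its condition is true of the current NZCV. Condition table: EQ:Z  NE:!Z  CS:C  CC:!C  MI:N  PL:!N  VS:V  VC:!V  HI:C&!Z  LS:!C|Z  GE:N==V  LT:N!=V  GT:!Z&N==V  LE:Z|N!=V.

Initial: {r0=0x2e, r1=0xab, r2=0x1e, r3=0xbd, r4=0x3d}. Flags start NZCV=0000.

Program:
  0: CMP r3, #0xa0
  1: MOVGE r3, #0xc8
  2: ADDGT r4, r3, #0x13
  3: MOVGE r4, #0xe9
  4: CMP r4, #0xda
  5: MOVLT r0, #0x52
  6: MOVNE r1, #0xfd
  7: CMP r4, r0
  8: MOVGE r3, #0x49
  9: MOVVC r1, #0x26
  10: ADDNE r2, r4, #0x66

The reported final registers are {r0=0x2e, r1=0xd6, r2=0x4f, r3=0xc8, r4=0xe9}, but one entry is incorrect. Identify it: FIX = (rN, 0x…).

[0] flags=0010 → (cmp)
[1] flags=0010 GE?T → r3=0xc8
[2] flags=0010 GT?T → r4=0xdb
[3] flags=0010 GE?T → r4=0xe9
[4] flags=0010 → (cmp)
[5] flags=0010 LT?F → skip
[6] flags=0010 NE?T → r1=0xfd
[7] flags=1010 → (cmp)
[8] flags=1010 GE?F → skip
[9] flags=1010 VC?T → r1=0x26
[10] flags=1010 NE?T → r2=0x4f

FIX = (r1, 0x26)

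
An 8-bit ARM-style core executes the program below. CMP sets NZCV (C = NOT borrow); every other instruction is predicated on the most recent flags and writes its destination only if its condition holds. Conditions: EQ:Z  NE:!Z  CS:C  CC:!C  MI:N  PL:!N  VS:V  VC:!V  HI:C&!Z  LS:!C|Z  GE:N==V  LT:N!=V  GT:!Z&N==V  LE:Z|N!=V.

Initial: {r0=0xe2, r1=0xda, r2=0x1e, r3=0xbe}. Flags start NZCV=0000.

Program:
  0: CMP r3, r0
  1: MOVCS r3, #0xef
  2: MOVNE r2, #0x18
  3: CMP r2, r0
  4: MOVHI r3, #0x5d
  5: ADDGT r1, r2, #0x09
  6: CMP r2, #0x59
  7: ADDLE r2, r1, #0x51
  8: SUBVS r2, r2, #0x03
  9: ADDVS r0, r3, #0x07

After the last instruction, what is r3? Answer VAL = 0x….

VAL = 0xbe

[0] flags=1000 → (cmp)
[1] flags=1000 CS?F → skip
[2] flags=1000 NE?T → r2=0x18
[3] flags=0000 → (cmp)
[4] flags=0000 HI?F → skip
[5] flags=0000 GT?T → r1=0x21
[6] flags=1000 → (cmp)
[7] flags=1000 LE?T → r2=0x72
[8] flags=1000 VS?F → skip
[9] flags=1000 VS?F → skip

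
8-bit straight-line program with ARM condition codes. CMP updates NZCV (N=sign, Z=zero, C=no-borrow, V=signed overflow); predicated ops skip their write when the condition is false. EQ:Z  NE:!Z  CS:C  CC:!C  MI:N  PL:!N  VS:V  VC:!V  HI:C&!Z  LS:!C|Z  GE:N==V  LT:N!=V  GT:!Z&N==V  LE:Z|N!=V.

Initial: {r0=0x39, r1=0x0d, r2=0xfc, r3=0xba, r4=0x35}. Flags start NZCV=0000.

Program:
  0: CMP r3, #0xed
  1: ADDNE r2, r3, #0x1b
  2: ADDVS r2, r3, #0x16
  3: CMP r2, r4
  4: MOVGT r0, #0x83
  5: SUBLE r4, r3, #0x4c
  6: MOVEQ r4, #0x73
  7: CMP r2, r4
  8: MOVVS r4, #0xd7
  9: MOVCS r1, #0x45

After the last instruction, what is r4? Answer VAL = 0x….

VAL = 0xd7

[0] flags=1000 → (cmp)
[1] flags=1000 NE?T → r2=0xd5
[2] flags=1000 VS?F → skip
[3] flags=1010 → (cmp)
[4] flags=1010 GT?F → skip
[5] flags=1010 LE?T → r4=0x6e
[6] flags=1010 EQ?F → skip
[7] flags=0011 → (cmp)
[8] flags=0011 VS?T → r4=0xd7
[9] flags=0011 CS?T → r1=0x45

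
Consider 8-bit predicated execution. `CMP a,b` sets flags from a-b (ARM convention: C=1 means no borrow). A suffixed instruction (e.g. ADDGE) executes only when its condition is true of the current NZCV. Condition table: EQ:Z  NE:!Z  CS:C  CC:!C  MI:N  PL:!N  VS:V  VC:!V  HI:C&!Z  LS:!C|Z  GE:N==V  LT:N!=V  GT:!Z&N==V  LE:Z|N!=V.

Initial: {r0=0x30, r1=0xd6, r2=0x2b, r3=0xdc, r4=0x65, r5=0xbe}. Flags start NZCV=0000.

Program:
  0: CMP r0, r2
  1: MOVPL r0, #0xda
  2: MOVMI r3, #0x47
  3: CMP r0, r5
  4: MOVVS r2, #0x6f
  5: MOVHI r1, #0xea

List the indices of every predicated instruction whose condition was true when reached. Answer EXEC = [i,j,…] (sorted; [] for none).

EXEC = [1,5]

[0] flags=0010 → (cmp)
[1] flags=0010 PL?T → r0=0xda
[2] flags=0010 MI?F → skip
[3] flags=0010 → (cmp)
[4] flags=0010 VS?F → skip
[5] flags=0010 HI?T → r1=0xea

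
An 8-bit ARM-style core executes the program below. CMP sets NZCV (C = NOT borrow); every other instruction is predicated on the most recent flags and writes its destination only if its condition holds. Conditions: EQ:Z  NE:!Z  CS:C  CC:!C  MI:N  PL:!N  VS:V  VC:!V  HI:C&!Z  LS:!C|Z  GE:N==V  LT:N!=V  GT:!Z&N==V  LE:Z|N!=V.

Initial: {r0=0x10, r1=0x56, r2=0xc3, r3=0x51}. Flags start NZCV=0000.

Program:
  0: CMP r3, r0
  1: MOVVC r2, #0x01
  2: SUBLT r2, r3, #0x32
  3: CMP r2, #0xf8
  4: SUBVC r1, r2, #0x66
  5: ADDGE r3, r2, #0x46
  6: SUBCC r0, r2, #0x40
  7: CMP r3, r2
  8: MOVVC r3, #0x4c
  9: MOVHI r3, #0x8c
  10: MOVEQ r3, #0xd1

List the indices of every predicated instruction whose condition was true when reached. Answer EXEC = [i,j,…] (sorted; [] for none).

0: ✓ CMP  NZCV=0010
1: ✓ MOVVC  r2←0x01
2: · SUBLT
3: ✓ CMP  NZCV=0000
4: ✓ SUBVC  r1←0x9b
5: ✓ ADDGE  r3←0x47
6: ✓ SUBCC  r0←0xc1
7: ✓ CMP  NZCV=0010
8: ✓ MOVVC  r3←0x4c
9: ✓ MOVHI  r3←0x8c
10: · MOVEQ

EXEC = [1,4,5,6,8,9]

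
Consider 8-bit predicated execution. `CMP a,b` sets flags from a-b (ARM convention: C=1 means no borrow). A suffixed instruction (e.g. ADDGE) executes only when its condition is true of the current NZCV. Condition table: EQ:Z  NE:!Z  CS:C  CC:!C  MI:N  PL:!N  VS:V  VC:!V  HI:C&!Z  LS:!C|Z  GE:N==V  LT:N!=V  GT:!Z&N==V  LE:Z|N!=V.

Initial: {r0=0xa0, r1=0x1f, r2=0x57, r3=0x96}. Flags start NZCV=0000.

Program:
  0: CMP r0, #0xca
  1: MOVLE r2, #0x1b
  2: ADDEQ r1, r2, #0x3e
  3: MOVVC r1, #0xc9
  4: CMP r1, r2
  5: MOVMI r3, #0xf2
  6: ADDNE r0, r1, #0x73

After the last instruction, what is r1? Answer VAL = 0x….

VAL = 0xc9

[0] flags=1000 → (cmp)
[1] flags=1000 LE?T → r2=0x1b
[2] flags=1000 EQ?F → skip
[3] flags=1000 VC?T → r1=0xc9
[4] flags=1010 → (cmp)
[5] flags=1010 MI?T → r3=0xf2
[6] flags=1010 NE?T → r0=0x3c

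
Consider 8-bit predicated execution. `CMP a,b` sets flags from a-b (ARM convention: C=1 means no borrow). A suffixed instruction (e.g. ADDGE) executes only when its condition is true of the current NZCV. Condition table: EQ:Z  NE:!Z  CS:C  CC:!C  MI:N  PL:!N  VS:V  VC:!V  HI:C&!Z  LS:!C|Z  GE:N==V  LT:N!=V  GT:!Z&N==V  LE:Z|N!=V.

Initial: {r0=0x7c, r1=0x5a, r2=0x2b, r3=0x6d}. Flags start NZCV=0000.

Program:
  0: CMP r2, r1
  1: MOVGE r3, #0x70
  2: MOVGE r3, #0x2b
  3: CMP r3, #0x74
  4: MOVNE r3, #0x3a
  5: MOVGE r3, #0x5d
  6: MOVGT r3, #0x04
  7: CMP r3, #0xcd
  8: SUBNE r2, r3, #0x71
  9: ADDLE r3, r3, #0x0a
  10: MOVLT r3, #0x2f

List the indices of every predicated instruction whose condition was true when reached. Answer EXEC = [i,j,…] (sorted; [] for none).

[0] flags=1000 → (cmp)
[1] flags=1000 GE?F → skip
[2] flags=1000 GE?F → skip
[3] flags=1000 → (cmp)
[4] flags=1000 NE?T → r3=0x3a
[5] flags=1000 GE?F → skip
[6] flags=1000 GT?F → skip
[7] flags=0000 → (cmp)
[8] flags=0000 NE?T → r2=0xc9
[9] flags=0000 LE?F → skip
[10] flags=0000 LT?F → skip

EXEC = [4,8]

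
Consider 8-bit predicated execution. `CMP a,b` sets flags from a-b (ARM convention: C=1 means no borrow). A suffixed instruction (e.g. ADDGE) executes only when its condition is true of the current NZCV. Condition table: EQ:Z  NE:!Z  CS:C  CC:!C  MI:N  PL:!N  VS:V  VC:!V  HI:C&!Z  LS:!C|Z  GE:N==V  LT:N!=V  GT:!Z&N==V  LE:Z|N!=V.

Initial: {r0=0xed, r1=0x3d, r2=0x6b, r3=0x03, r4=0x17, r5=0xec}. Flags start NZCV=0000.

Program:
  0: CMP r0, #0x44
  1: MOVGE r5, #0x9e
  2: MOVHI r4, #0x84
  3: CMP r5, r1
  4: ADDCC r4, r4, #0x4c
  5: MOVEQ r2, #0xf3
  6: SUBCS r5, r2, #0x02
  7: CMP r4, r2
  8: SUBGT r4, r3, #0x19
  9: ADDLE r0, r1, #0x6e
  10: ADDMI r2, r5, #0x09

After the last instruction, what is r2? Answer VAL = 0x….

VAL = 0x6b

[0] flags=1010 → (cmp)
[1] flags=1010 GE?F → skip
[2] flags=1010 HI?T → r4=0x84
[3] flags=1010 → (cmp)
[4] flags=1010 CC?F → skip
[5] flags=1010 EQ?F → skip
[6] flags=1010 CS?T → r5=0x69
[7] flags=0011 → (cmp)
[8] flags=0011 GT?F → skip
[9] flags=0011 LE?T → r0=0xab
[10] flags=0011 MI?F → skip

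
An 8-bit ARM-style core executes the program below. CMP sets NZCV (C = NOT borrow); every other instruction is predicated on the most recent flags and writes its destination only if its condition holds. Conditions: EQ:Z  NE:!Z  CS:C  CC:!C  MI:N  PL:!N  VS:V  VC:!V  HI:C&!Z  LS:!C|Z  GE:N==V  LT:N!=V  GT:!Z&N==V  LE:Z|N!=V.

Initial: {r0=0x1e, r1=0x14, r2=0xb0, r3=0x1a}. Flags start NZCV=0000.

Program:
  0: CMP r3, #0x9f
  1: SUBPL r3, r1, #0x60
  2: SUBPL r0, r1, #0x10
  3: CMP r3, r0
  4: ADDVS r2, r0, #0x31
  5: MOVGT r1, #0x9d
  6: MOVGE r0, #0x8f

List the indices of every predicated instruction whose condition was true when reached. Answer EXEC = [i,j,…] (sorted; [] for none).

[0] flags=0000 → (cmp)
[1] flags=0000 PL?T → r3=0xb4
[2] flags=0000 PL?T → r0=0x04
[3] flags=1010 → (cmp)
[4] flags=1010 VS?F → skip
[5] flags=1010 GT?F → skip
[6] flags=1010 GE?F → skip

EXEC = [1,2]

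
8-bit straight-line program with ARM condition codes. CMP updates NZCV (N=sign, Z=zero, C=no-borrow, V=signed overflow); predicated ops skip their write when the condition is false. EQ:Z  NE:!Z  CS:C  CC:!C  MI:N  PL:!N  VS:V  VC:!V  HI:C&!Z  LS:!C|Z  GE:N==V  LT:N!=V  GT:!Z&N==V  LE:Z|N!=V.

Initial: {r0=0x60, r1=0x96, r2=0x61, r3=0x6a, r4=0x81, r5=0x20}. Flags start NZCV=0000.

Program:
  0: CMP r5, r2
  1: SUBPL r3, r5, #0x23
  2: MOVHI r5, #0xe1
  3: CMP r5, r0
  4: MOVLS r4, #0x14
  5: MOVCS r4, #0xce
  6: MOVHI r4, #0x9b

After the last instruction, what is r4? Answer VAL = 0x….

VAL = 0x14

0: ✓ CMP  NZCV=1000
1: · SUBPL
2: · MOVHI
3: ✓ CMP  NZCV=1000
4: ✓ MOVLS  r4←0x14
5: · MOVCS
6: · MOVHI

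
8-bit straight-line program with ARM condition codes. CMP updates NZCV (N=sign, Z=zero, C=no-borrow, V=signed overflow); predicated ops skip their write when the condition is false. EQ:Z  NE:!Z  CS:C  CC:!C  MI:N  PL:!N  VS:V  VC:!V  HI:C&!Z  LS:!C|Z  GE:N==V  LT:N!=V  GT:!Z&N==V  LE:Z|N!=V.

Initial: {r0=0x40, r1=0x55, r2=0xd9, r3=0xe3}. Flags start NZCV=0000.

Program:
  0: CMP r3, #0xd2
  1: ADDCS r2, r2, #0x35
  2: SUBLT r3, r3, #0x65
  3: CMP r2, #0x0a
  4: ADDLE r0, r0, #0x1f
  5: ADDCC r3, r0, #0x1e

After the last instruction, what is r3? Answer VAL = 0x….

VAL = 0xe3

[0] flags=0010 → (cmp)
[1] flags=0010 CS?T → r2=0x0e
[2] flags=0010 LT?F → skip
[3] flags=0010 → (cmp)
[4] flags=0010 LE?F → skip
[5] flags=0010 CC?F → skip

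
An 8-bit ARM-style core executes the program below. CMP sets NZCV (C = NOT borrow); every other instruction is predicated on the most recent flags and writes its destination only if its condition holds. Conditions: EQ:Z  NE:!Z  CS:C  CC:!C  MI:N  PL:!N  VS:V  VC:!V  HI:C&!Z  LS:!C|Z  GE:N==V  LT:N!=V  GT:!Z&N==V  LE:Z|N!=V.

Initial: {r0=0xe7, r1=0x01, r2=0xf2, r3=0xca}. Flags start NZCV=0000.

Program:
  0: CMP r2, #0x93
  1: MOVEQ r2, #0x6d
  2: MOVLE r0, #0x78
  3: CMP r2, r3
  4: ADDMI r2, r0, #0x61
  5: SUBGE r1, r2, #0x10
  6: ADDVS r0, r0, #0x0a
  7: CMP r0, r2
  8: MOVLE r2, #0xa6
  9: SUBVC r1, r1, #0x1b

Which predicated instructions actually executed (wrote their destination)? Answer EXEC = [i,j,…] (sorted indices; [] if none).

[0] flags=0010 → (cmp)
[1] flags=0010 EQ?F → skip
[2] flags=0010 LE?F → skip
[3] flags=0010 → (cmp)
[4] flags=0010 MI?F → skip
[5] flags=0010 GE?T → r1=0xe2
[6] flags=0010 VS?F → skip
[7] flags=1000 → (cmp)
[8] flags=1000 LE?T → r2=0xa6
[9] flags=1000 VC?T → r1=0xc7

EXEC = [5,8,9]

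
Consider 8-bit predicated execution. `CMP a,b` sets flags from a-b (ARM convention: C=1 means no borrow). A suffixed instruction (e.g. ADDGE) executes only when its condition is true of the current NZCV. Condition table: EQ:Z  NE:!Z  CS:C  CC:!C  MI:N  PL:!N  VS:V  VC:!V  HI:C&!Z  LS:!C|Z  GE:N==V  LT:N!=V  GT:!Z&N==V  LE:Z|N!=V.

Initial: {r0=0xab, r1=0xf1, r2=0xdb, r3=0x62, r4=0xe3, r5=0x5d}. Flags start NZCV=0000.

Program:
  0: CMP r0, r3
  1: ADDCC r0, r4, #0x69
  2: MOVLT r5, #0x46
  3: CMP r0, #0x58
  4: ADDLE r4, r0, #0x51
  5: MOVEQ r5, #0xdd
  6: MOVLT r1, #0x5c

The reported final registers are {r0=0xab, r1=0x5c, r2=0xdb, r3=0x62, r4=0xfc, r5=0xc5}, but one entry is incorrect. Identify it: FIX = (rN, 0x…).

0: ✓ CMP  NZCV=0011
1: · ADDCC
2: ✓ MOVLT  r5←0x46
3: ✓ CMP  NZCV=0011
4: ✓ ADDLE  r4←0xfc
5: · MOVEQ
6: ✓ MOVLT  r1←0x5c

FIX = (r5, 0x46)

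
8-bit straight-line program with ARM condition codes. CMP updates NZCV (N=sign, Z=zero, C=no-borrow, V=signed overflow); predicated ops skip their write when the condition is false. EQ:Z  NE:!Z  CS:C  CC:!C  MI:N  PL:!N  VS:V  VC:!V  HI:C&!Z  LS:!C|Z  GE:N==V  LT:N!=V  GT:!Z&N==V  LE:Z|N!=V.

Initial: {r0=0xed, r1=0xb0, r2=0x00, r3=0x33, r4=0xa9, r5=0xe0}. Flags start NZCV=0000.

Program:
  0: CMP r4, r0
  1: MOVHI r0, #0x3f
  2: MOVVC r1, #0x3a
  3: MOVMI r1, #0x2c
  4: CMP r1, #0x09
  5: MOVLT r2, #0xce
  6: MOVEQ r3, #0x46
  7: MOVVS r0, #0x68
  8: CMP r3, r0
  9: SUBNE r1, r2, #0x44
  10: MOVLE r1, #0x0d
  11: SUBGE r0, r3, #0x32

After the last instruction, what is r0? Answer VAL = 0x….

VAL = 0x01

[0] flags=1000 → (cmp)
[1] flags=1000 HI?F → skip
[2] flags=1000 VC?T → r1=0x3a
[3] flags=1000 MI?T → r1=0x2c
[4] flags=0010 → (cmp)
[5] flags=0010 LT?F → skip
[6] flags=0010 EQ?F → skip
[7] flags=0010 VS?F → skip
[8] flags=0000 → (cmp)
[9] flags=0000 NE?T → r1=0xbc
[10] flags=0000 LE?F → skip
[11] flags=0000 GE?T → r0=0x01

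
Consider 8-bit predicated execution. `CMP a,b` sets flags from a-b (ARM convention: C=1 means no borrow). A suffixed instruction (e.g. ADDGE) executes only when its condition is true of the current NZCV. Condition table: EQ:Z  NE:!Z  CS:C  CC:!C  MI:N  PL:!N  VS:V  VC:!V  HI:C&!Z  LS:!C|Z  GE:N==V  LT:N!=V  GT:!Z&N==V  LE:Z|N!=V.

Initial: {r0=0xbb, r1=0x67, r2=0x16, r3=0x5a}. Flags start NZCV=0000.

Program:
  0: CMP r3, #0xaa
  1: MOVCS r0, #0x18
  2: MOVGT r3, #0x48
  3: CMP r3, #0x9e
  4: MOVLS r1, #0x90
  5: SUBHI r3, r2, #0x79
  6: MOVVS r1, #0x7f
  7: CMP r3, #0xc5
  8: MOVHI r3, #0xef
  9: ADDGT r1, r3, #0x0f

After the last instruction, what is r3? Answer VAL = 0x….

VAL = 0x48

[0] flags=1001 → (cmp)
[1] flags=1001 CS?F → skip
[2] flags=1001 GT?T → r3=0x48
[3] flags=1001 → (cmp)
[4] flags=1001 LS?T → r1=0x90
[5] flags=1001 HI?F → skip
[6] flags=1001 VS?T → r1=0x7f
[7] flags=1001 → (cmp)
[8] flags=1001 HI?F → skip
[9] flags=1001 GT?T → r1=0x57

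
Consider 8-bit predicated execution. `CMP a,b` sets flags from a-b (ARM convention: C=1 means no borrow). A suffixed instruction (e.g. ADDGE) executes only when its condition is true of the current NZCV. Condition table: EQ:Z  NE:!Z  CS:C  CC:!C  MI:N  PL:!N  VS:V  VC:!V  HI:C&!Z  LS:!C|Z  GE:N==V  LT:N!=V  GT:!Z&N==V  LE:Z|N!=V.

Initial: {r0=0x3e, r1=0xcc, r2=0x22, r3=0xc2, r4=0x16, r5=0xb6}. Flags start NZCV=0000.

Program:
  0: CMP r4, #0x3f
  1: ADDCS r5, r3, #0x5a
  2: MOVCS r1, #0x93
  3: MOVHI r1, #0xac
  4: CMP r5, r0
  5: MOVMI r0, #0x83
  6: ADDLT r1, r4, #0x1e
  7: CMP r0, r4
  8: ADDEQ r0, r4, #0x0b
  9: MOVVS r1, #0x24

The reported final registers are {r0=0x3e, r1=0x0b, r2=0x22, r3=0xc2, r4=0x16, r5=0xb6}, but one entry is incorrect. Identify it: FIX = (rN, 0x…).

FIX = (r1, 0x34)

0: ✓ CMP  NZCV=1000
1: · ADDCS
2: · MOVCS
3: · MOVHI
4: ✓ CMP  NZCV=0011
5: · MOVMI
6: ✓ ADDLT  r1←0x34
7: ✓ CMP  NZCV=0010
8: · ADDEQ
9: · MOVVS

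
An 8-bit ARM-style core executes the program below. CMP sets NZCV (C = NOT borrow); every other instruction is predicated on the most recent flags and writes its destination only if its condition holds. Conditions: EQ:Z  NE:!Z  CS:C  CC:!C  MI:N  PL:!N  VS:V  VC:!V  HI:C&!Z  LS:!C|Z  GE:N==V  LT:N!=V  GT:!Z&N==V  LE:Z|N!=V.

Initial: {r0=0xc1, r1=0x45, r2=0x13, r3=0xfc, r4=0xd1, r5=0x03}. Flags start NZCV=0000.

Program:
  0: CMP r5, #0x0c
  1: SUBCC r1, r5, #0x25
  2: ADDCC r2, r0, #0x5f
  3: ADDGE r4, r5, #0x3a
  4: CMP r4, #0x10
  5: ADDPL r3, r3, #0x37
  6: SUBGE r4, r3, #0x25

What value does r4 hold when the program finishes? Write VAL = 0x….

VAL = 0xd1

[0] flags=1000 → (cmp)
[1] flags=1000 CC?T → r1=0xde
[2] flags=1000 CC?T → r2=0x20
[3] flags=1000 GE?F → skip
[4] flags=1010 → (cmp)
[5] flags=1010 PL?F → skip
[6] flags=1010 GE?F → skip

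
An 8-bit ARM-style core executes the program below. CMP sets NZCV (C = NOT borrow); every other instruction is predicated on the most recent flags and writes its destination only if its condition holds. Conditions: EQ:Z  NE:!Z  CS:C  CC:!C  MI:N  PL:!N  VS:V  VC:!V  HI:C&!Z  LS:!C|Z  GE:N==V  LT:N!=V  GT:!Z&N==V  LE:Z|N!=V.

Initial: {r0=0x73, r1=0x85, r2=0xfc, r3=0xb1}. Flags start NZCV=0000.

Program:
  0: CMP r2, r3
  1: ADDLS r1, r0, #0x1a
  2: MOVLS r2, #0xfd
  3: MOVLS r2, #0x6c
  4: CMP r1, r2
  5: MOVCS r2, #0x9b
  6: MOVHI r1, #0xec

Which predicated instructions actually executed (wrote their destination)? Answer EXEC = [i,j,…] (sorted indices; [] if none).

0: ✓ CMP  NZCV=0010
1: · ADDLS
2: · MOVLS
3: · MOVLS
4: ✓ CMP  NZCV=1000
5: · MOVCS
6: · MOVHI

EXEC = []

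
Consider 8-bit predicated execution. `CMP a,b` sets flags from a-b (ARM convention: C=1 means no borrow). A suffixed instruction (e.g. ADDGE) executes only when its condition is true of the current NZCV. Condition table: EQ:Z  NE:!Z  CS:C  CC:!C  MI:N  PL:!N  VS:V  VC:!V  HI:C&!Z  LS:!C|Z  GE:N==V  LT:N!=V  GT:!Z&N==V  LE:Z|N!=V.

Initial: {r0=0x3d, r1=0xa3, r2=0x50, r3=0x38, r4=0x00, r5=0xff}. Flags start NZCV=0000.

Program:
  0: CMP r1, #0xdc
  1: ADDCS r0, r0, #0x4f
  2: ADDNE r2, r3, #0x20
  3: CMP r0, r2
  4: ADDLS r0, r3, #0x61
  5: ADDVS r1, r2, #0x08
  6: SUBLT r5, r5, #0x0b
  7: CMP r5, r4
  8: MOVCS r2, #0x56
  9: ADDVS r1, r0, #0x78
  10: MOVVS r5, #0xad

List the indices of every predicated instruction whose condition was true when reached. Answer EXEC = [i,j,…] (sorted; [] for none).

0: ✓ CMP  NZCV=1000
1: · ADDCS
2: ✓ ADDNE  r2←0x58
3: ✓ CMP  NZCV=1000
4: ✓ ADDLS  r0←0x99
5: · ADDVS
6: ✓ SUBLT  r5←0xf4
7: ✓ CMP  NZCV=1010
8: ✓ MOVCS  r2←0x56
9: · ADDVS
10: · MOVVS

EXEC = [2,4,6,8]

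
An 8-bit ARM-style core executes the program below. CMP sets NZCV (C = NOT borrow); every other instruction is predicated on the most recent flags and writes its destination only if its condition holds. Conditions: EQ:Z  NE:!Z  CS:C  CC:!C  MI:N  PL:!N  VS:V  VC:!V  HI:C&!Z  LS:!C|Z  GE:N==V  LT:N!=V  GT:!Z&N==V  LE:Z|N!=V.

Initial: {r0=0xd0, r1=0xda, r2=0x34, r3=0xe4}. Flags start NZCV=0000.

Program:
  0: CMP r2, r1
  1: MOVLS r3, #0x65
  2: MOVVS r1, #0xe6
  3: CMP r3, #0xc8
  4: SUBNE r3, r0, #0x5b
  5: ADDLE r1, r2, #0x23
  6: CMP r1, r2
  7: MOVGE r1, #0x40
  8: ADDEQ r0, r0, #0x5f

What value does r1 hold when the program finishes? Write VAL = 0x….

VAL = 0xda

0: ✓ CMP  NZCV=0000
1: ✓ MOVLS  r3←0x65
2: · MOVVS
3: ✓ CMP  NZCV=1001
4: ✓ SUBNE  r3←0x75
5: · ADDLE
6: ✓ CMP  NZCV=1010
7: · MOVGE
8: · ADDEQ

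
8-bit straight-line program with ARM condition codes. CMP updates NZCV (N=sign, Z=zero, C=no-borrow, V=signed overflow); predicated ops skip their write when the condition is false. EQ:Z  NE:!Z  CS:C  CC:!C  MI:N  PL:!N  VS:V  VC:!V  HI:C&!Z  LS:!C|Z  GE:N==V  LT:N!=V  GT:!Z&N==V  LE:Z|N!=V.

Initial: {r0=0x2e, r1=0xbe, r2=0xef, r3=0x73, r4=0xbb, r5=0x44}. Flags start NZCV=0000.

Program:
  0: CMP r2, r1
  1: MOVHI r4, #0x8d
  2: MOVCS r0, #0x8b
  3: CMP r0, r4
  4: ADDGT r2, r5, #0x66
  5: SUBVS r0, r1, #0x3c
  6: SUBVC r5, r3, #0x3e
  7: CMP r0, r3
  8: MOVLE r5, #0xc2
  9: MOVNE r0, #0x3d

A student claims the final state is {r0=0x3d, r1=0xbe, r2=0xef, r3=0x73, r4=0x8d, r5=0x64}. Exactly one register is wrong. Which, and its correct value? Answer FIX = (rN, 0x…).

FIX = (r5, 0xc2)

0: ✓ CMP  NZCV=0010
1: ✓ MOVHI  r4←0x8d
2: ✓ MOVCS  r0←0x8b
3: ✓ CMP  NZCV=1000
4: · ADDGT
5: · SUBVS
6: ✓ SUBVC  r5←0x35
7: ✓ CMP  NZCV=0011
8: ✓ MOVLE  r5←0xc2
9: ✓ MOVNE  r0←0x3d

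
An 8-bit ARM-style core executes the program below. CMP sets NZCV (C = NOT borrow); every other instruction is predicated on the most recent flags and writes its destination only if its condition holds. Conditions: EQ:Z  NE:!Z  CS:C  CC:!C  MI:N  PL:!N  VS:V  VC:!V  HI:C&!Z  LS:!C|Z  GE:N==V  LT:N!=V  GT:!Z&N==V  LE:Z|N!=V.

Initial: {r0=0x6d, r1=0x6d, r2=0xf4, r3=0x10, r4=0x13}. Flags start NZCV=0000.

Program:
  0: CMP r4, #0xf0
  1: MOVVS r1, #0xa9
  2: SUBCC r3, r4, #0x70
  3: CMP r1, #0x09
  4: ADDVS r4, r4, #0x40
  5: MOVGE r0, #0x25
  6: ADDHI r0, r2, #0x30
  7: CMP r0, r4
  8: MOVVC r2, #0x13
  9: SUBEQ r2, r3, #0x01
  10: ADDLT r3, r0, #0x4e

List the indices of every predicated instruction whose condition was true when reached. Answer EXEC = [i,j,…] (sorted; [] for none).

[0] flags=0000 → (cmp)
[1] flags=0000 VS?F → skip
[2] flags=0000 CC?T → r3=0xa3
[3] flags=0010 → (cmp)
[4] flags=0010 VS?F → skip
[5] flags=0010 GE?T → r0=0x25
[6] flags=0010 HI?T → r0=0x24
[7] flags=0010 → (cmp)
[8] flags=0010 VC?T → r2=0x13
[9] flags=0010 EQ?F → skip
[10] flags=0010 LT?F → skip

EXEC = [2,5,6,8]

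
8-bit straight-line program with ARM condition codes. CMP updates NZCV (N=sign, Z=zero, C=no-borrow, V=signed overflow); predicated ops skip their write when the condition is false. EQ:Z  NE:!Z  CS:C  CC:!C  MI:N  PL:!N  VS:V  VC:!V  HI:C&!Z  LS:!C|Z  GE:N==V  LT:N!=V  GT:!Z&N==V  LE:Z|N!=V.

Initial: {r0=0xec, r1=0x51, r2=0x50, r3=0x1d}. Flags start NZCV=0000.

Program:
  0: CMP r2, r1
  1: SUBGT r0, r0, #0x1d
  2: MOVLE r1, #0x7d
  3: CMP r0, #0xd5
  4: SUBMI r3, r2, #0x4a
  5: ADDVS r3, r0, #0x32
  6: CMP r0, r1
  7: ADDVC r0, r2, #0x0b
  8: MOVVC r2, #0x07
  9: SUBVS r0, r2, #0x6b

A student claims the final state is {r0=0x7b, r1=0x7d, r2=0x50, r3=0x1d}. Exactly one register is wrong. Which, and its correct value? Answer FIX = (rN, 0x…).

FIX = (r0, 0xe5)

0: ✓ CMP  NZCV=1000
1: · SUBGT
2: ✓ MOVLE  r1←0x7d
3: ✓ CMP  NZCV=0010
4: · SUBMI
5: · ADDVS
6: ✓ CMP  NZCV=0011
7: · ADDVC
8: · MOVVC
9: ✓ SUBVS  r0←0xe5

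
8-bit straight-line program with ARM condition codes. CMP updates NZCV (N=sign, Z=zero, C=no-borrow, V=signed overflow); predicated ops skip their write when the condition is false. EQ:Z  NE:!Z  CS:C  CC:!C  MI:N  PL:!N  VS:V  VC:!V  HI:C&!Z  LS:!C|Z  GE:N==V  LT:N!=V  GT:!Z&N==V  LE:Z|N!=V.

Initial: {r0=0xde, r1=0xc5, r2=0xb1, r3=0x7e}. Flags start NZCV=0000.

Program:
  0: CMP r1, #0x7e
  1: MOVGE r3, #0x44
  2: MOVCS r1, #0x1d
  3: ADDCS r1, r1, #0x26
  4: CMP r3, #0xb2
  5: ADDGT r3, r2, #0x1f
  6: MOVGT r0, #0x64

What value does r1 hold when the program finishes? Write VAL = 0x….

VAL = 0x43

0: ✓ CMP  NZCV=0011
1: · MOVGE
2: ✓ MOVCS  r1←0x1d
3: ✓ ADDCS  r1←0x43
4: ✓ CMP  NZCV=1001
5: ✓ ADDGT  r3←0xd0
6: ✓ MOVGT  r0←0x64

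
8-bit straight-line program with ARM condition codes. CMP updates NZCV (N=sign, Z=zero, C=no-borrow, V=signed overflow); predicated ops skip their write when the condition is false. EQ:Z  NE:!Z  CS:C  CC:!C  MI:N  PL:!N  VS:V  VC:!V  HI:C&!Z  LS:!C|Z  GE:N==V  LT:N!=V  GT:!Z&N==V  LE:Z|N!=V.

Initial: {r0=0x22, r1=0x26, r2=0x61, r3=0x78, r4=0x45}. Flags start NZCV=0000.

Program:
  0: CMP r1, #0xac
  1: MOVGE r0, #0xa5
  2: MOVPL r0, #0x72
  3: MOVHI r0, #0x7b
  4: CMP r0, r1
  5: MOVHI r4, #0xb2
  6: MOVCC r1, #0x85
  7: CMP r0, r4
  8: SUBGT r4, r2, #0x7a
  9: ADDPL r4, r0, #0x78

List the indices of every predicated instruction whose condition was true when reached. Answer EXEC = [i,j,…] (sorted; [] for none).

[0] flags=0000 → (cmp)
[1] flags=0000 GE?T → r0=0xa5
[2] flags=0000 PL?T → r0=0x72
[3] flags=0000 HI?F → skip
[4] flags=0010 → (cmp)
[5] flags=0010 HI?T → r4=0xb2
[6] flags=0010 CC?F → skip
[7] flags=1001 → (cmp)
[8] flags=1001 GT?T → r4=0xe7
[9] flags=1001 PL?F → skip

EXEC = [1,2,5,8]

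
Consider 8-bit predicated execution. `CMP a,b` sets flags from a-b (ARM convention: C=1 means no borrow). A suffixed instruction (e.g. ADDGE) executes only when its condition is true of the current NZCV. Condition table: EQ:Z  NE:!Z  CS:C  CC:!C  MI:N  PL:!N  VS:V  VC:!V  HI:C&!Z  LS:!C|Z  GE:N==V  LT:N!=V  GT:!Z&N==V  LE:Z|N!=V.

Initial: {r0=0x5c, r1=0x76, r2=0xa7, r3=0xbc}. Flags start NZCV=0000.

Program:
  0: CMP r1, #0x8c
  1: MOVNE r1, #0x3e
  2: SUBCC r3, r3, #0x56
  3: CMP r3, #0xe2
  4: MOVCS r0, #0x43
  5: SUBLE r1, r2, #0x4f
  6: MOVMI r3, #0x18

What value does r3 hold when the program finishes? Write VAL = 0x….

VAL = 0x18

0: ✓ CMP  NZCV=1001
1: ✓ MOVNE  r1←0x3e
2: ✓ SUBCC  r3←0x66
3: ✓ CMP  NZCV=1001
4: · MOVCS
5: · SUBLE
6: ✓ MOVMI  r3←0x18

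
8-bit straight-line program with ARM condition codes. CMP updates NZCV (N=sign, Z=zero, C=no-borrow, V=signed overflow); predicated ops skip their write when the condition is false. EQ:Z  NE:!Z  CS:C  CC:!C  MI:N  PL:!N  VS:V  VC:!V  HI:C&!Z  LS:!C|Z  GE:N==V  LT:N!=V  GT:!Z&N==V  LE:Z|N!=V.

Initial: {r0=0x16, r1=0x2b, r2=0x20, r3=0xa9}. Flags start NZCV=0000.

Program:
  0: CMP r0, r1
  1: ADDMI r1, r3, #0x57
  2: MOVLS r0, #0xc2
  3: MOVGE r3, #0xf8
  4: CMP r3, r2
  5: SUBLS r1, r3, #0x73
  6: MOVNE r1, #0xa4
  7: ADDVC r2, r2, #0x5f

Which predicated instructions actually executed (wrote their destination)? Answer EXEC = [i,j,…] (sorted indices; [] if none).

0: ✓ CMP  NZCV=1000
1: ✓ ADDMI  r1←0x00
2: ✓ MOVLS  r0←0xc2
3: · MOVGE
4: ✓ CMP  NZCV=1010
5: · SUBLS
6: ✓ MOVNE  r1←0xa4
7: ✓ ADDVC  r2←0x7f

EXEC = [1,2,6,7]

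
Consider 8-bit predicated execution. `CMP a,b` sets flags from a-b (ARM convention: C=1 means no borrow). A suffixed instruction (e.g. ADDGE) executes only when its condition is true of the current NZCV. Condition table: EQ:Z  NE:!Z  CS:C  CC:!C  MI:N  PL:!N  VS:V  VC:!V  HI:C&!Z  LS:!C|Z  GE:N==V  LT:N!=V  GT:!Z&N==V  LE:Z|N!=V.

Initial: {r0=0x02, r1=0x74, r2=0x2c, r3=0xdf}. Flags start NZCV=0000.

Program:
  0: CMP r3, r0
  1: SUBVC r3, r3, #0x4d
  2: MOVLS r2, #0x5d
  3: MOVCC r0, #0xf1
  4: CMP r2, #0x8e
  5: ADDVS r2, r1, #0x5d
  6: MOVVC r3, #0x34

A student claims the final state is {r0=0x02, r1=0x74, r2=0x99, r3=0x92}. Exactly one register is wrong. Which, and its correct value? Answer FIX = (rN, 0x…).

FIX = (r2, 0xd1)

0: ✓ CMP  NZCV=1010
1: ✓ SUBVC  r3←0x92
2: · MOVLS
3: · MOVCC
4: ✓ CMP  NZCV=1001
5: ✓ ADDVS  r2←0xd1
6: · MOVVC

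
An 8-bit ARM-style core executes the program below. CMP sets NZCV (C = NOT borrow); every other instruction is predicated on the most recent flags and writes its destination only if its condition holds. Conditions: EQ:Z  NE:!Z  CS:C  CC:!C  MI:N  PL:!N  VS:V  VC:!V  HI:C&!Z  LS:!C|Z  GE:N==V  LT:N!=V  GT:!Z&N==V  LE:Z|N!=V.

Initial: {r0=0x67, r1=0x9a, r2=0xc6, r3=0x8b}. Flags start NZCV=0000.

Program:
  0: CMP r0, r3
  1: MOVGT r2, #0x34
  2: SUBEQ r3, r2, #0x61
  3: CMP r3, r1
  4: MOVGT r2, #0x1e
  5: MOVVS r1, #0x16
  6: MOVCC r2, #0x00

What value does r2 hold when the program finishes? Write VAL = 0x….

[0] flags=1001 → (cmp)
[1] flags=1001 GT?T → r2=0x34
[2] flags=1001 EQ?F → skip
[3] flags=1000 → (cmp)
[4] flags=1000 GT?F → skip
[5] flags=1000 VS?F → skip
[6] flags=1000 CC?T → r2=0x00

VAL = 0x00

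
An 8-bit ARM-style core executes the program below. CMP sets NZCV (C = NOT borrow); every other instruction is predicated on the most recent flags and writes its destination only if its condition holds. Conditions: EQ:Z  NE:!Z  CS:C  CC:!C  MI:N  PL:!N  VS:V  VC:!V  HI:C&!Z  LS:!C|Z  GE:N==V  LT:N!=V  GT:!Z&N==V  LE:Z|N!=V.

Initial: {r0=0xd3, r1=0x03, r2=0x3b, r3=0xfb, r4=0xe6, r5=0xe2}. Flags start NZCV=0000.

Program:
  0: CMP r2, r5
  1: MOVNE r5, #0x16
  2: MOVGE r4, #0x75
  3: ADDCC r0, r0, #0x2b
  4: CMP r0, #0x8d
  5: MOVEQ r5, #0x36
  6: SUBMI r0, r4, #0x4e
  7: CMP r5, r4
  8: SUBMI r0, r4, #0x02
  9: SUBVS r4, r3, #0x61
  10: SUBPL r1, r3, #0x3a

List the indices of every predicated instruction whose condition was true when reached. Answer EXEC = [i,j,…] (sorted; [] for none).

EXEC = [1,2,3,8]

0: ✓ CMP  NZCV=0000
1: ✓ MOVNE  r5←0x16
2: ✓ MOVGE  r4←0x75
3: ✓ ADDCC  r0←0xfe
4: ✓ CMP  NZCV=0010
5: · MOVEQ
6: · SUBMI
7: ✓ CMP  NZCV=1000
8: ✓ SUBMI  r0←0x73
9: · SUBVS
10: · SUBPL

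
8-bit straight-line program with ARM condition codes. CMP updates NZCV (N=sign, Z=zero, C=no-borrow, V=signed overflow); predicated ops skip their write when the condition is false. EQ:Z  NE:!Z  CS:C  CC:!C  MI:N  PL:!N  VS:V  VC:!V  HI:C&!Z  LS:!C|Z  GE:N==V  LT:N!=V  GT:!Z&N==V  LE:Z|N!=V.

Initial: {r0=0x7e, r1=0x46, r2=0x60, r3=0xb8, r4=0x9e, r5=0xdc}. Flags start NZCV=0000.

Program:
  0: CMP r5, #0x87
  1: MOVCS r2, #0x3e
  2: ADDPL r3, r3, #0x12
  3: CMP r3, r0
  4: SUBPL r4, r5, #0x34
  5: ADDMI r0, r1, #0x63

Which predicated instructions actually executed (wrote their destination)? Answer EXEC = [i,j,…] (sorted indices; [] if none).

EXEC = [1,2,4]

[0] flags=0010 → (cmp)
[1] flags=0010 CS?T → r2=0x3e
[2] flags=0010 PL?T → r3=0xca
[3] flags=0011 → (cmp)
[4] flags=0011 PL?T → r4=0xa8
[5] flags=0011 MI?F → skip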